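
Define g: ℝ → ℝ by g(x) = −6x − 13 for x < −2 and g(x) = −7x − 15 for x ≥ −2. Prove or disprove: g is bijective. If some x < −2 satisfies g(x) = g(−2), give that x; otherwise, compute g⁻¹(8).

-7/2

Both pieces are strictly decreasing (slopes −6 and −7), so each is injective on its own interval.
The left piece maps (−∞, −2) onto (−1, ∞); the right piece maps [−2, ∞) onto (−∞, −1].
Since −1 = −1, the images partition ℝ: g is injective and surjective, hence bijective.
Because the two images are disjoint, no x < −2 has g(x) = g(−2), so we compute g⁻¹(8): 8 lies in (−1, ∞), so solve −6x − 13 = 8: x = (8 + 13)/(−6) = −7/2.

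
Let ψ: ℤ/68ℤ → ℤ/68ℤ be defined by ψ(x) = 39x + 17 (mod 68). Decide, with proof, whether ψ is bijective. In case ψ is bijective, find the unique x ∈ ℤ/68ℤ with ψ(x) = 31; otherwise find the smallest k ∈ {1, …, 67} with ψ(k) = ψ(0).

If ψ(a) = ψ(b), then 39a ≡ 39b (mod 68). Because gcd(39, 68) = 1, we may cancel 39 to get a ≡ b (mod 68).
We now compute 39⁻¹ mod 68 explicitly. Euclid's algorithm: 68 = 1·39 + 29, 39 = 1·29 + 10, 29 = 2·10 + 9, 10 = 1·9 + 1; back-substituting gives 1 = 7·39 − 4·68, so 39⁻¹ ≡ 7 (mod 68).
For any y ∈ ℤ/68ℤ, x = 7(y − 17) mod 68 satisfies ψ(x) = 39·7(y − 17) + 17 ≡ y (since 39·7 ≡ 1 mod 68). So every y has a preimage.
Hence ψ is bijective.
Since ψ is bijective, we compute ψ⁻¹(31): solve 39x + 17 ≡ 31 (mod 68), i.e. 39x ≡ 14 (mod 68).
Multiplying by 39⁻¹ = 7 gives x ≡ 7·14 = 98 = 1·68 + 30 ≡ 30 (mod 68).
Check: ψ(30) = 39·30 + 17 = 1187 = 17·68 + 31 ≡ 31 (mod 68).

30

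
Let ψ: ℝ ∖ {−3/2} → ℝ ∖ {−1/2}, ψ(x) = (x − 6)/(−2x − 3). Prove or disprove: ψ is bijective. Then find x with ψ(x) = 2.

Suppose ψ(a) = ψ(b). Cross-multiplying: (a − 6)(−2b − 3) = (b − 6)(−2a − 3).
Expanding both sides and cancelling the symmetric terms leaves −15·(a − b) = 0. Since −15 ≠ 0, a = b. So ψ is injective.
For any y ≠ −1/2, solving y(−2x − 3) = x − 6 for x gives a well-defined x ≠ −3/2. So ψ is surjective.
So ψ is bijective.
Solving ψ(x) = 2: cross-multiplying gives x − 6 = 2(−2x − 3), which rearranges to 5x = 0, so x = 0.

0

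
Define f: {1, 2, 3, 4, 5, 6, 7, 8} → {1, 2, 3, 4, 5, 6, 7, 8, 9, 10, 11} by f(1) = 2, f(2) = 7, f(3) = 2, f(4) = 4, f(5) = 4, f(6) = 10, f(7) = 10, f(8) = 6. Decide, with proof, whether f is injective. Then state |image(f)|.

5

f(1) = 2 = f(3) with 1 ≠ 3, so f is not injective.
The image of f is {2, 4, 6, 7, 10}, which has 5 elements.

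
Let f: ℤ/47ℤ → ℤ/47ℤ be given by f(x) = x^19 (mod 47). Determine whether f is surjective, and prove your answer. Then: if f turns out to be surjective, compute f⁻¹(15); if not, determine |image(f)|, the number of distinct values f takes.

Since 47 is prime, the nonzero elements of ℤ/47ℤ form a cyclic group of order 46.
As gcd(19, 46) = 1, raising to the 19th power is a bijection on this group: if x_1^19 ≡ x_2^19 then (x_1x_2^{−1})^19 = 1, and the only element of order dividing gcd(19, 46) = 1 is 1, so x_1 = x_2.
With f(0) = 0 this makes f injective on all of ℤ/47ℤ, hence bijective (finite equal-size domain and codomain). In particular f is surjective.
Since f is surjective, we find the preimage of 15. The inverse of x ↦ x^19 on (ℤ/47ℤ)^× is x ↦ x^17, because 19·17 = 323 = 7·46 + 1 ≡ 1 (mod 46) and x^{46} = 1 for x ≠ 0 (Fermat). So f⁻¹(15) = 15^17 mod 47.
Repeated squaring mod 47: 15^1 ≡ 15, 15^2 ≡ 15² = 225 ≡ 37, 15^4 ≡ 37² = 1369 ≡ 6, 15^8 ≡ 6² = 36, 15^16 ≡ 36² = 1296 ≡ 27. Since 17 = 16 + 1, 15^17 ≡ 27·15: 27·15 = 405 ≡ 29. So 15^17 ≡ 29 (mod 47).
Hence f⁻¹(15) = 29.

29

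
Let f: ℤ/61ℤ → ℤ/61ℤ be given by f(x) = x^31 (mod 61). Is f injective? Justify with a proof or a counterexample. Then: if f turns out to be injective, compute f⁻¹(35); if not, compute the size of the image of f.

Since 61 is prime, the nonzero elements of ℤ/61ℤ form a cyclic group of order 60.
As gcd(31, 60) = 1, raising to the 31st power is a bijection on this group: if a^31 ≡ b^31 then (ab^{−1})^31 = 1, and the only element of order dividing gcd(31, 60) = 1 is 1, so a = b.
With f(0) = 0 this makes f injective on all of ℤ/61ℤ, hence bijective (finite equal-size domain and codomain). In particular f is injective.
Since f is injective, we find the preimage of 35. The inverse of x ↦ x^31 on (ℤ/61ℤ)^× is x ↦ x^31, because 31·31 = 961 = 16·60 + 1 ≡ 1 (mod 60) and x^{60} = 1 for x ≠ 0 (Fermat). So f⁻¹(35) = 35^31 mod 61.
Repeated squaring mod 61: 35^1 ≡ 35, 35^2 ≡ 35² = 1225 ≡ 5, 35^4 ≡ 5² = 25, 35^8 ≡ 25² = 625 ≡ 15, 35^16 ≡ 15² = 225 ≡ 42. Since 31 = 16 + 8 + 4 + 2 + 1, 35^31 ≡ 42·15·25·5·35: 42·15 = 630 ≡ 20, then 20·25 = 500 ≡ 12, then 12·5 = 60, then 60·35 = 2100 ≡ 26. So 35^31 ≡ 26 (mod 61).
Hence f⁻¹(35) = 26.

26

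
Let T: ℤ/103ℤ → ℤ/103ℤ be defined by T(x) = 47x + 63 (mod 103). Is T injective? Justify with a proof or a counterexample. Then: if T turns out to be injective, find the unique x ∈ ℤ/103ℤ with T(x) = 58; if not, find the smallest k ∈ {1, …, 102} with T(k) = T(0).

24

Recall that injectivity means: for all a, b in the domain, T(a) = T(b) implies a = b.
Suppose T(a) = T(b) in ℤ/103ℤ. Then 47a + 63 ≡ 47b + 63 (mod 103), thus 47(a − b) ≡ 0 (mod 103).
Since gcd(47, 103) = 1, 47 is invertible modulo 103, so a − b ≡ 0 (mod 103), i.e. a = b.
Hence T is injective.
We now compute 47⁻¹ mod 103 explicitly. Euclid's algorithm: 103 = 2·47 + 9, 47 = 5·9 + 2, 9 = 4·2 + 1; back-substituting gives 1 = 57·47 − 26·103, so 47⁻¹ ≡ 57 (mod 103).
Since T is injective, we find T⁻¹(58): we need 47x ≡ 58 − 63 ≡ 98 (mod 103). Using 47⁻¹ = 57: x ≡ 57·98 = 5586 = 54·103 + 24, so x = 24.
Check: T(24) = 47·24 + 63 = 1191 = 11·103 + 58 ≡ 58 (mod 103).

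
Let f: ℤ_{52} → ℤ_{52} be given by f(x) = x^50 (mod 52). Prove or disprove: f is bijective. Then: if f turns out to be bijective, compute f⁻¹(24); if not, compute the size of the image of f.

f(12): Repeated squaring mod 52: 12^1 ≡ 12, 12^2 ≡ 12² = 144 ≡ 40, 12^4 ≡ 40² = 1600 ≡ 40, 12^8 ≡ 40² = 1600 ≡ 40, 12^16 ≡ 40² = 1600 ≡ 40, 12^32 ≡ 40² = 1600 ≡ 40. Since 50 = 32 + 16 + 2, 12^50 ≡ 40·40·40: 40·40 = 1600 ≡ 40, then 40·40 = 1600 ≡ 40. So 12^50 ≡ 40 (mod 52).
f(14): Repeated squaring mod 52: 14^1 ≡ 14, 14^2 ≡ 14² = 196 ≡ 40, 14^4 ≡ 40² = 1600 ≡ 40, 14^8 ≡ 40² = 1600 ≡ 40, 14^16 ≡ 40² = 1600 ≡ 40, 14^32 ≡ 40² = 1600 ≡ 40. Since 50 = 32 + 16 + 2, 14^50 ≡ 40·40·40: 40·40 = 1600 ≡ 40, then 40·40 = 1600 ≡ 40. So 14^50 ≡ 40 (mod 52).
So f(12) = f(14) = 40 while 12 ≠ 14, thus f is not injective, hence not bijective.
Since f is not bijective, we determine |image(f)|. Computing x^50 mod 52 for each x (by repeated squaring, reducing mod 52 at every step), the values f(0), f(1), …, f(51) are: 0, 1, 4, 9, 16, 25, 36, 49, 12, 29, 48, 17, 40, 13, 40, 17, 48, 29, 12, 49, 36, 25, 16, 9, 4, 1, 0, 1, 4, 9, 16, 25, 36, 49, 12, 29, 48, 17, 40, 13, 40, 17, 48, 29, 12, 49, 36, 25, 16, 9, 4, 1.
The distinct values are {0, 1, 4, 9, 12, 13, 16, 17, 25, 29, 36, 40, 48, 49}; there are 14 of them.

14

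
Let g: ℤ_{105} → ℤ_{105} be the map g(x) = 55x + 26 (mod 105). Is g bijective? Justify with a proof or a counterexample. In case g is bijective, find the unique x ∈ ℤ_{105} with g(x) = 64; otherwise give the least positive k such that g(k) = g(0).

21

We have gcd(55, 105) = 5 > 1. Taking x_1 = 0 and x_2 = 21: g(0) = 26 and g(21) = 55·21 + 26 = 1181 ≡ 26 (mod 105).
So g(0) = g(21) while 0 ≠ 21, therefore g is not injective, hence not bijective.
Since g is not bijective, we find the least positive k with g(k) = g(0): this means 55k ≡ 0 (mod 105), i.e. 105 ∣ 55k. Since gcd(55, 105) = 5, dividing through by 5 this holds exactly when 21 ∣ 11k, and as gcd(11, 21) = 1, exactly when 21 ∣ k.
The smallest positive such k is 21.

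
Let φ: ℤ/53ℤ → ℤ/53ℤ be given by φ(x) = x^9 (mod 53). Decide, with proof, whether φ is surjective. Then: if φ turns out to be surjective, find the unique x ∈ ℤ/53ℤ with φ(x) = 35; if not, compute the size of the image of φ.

2

Since 53 is prime, the nonzero elements of ℤ/53ℤ form a cyclic group of order 52.
As gcd(9, 52) = 1, raising to the 9th power is a bijection on this group: if u^9 ≡ v^9 then (uv^{−1})^9 = 1, and the only element of order dividing gcd(9, 52) = 1 is 1, so u = v.
With φ(0) = 0 this makes φ injective on all of ℤ/53ℤ, hence bijective (finite equal-size domain and codomain). In particular φ is surjective.
Since φ is surjective, we find the preimage of 35. The inverse of x ↦ x^9 on (ℤ/53ℤ)^× is x ↦ x^29, because 9·29 = 261 = 5·52 + 1 ≡ 1 (mod 52) and x^{52} = 1 for x ≠ 0 (Fermat). So φ⁻¹(35) = 35^29 mod 53.
Repeated squaring mod 53: 35^1 ≡ 35, 35^2 ≡ 35² = 1225 ≡ 6, 35^4 ≡ 6² = 36, 35^8 ≡ 36² = 1296 ≡ 24, 35^16 ≡ 24² = 576 ≡ 46. Since 29 = 16 + 8 + 4 + 1, 35^29 ≡ 46·24·36·35: 46·24 = 1104 ≡ 44, then 44·36 = 1584 ≡ 47, then 47·35 = 1645 ≡ 2. So 35^29 ≡ 2 (mod 53).
Hence φ⁻¹(35) = 2.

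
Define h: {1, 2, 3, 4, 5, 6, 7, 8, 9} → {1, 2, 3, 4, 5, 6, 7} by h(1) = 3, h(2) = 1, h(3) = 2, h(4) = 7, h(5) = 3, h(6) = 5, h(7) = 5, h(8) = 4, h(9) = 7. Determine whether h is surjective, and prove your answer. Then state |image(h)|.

No element maps to 6, so h is not surjective.
The image of h is {1, 2, 3, 4, 5, 7}, which has 6 elements.

6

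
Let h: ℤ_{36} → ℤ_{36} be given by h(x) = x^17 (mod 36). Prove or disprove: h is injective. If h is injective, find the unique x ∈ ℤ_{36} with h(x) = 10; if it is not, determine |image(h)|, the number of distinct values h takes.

21

h(0) = 0^17 = 0.
h(6): Repeated squaring mod 36: 6^1 ≡ 6, 6^2 ≡ 6² = 36 ≡ 0, 6^4 ≡ 0² = 0, 6^8 ≡ 0² = 0, 6^16 ≡ 0² = 0. Since 17 = 16 + 1, 6^17 ≡ 0·6: 0·6 = 0. So 6^17 ≡ 0 (mod 36).
So h(0) = h(6) = 0 while 0 ≠ 6, thus h is not injective.
Since h is not injective, we determine |image(h)|. Computing x^17 mod 36 for each x (by repeated squaring, reducing mod 36 at every step), the values h(0), h(1), …, h(35) are: 0, 1, 32, 27, 16, 29, 0, 31, 8, 9, 28, 23, 0, 25, 20, 27, 4, 17, 0, 19, 32, 9, 16, 11, 0, 13, 8, 27, 28, 5, 0, 7, 20, 9, 4, 35.
The distinct values are {0, 1, 4, 5, 7, 8, 9, 11, 13, 16, 17, 19, 20, 23, 25, 27, 28, 29, 31, 32, 35}; there are 21 of them.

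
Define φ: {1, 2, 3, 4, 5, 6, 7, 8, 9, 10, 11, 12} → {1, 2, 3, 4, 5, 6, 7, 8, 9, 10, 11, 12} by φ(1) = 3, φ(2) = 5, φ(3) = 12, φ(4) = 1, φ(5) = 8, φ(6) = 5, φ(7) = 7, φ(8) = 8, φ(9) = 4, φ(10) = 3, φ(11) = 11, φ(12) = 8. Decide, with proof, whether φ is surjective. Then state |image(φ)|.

8

No element maps to 2, so φ is not surjective.
The image of φ is {1, 3, 4, 5, 7, 8, 11, 12}, which has 8 elements.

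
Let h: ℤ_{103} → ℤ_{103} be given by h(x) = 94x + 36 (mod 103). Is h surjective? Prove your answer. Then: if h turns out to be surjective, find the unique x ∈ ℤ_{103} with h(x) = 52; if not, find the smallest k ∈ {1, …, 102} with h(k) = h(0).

44

Recall: h is surjective if every y in the codomain equals h(x) for some x in the domain.
Since gcd(94, 103) = 1, 94 is invertible modulo 103. Euclid's algorithm: 103 = 1·94 + 9, 94 = 10·9 + 4, 9 = 2·4 + 1; back-substituting gives 1 = 80·94 − 73·103, so 94⁻¹ ≡ 80 (mod 103).
Then y ↦ 80(y − 36) is a two-sided inverse to h, so every y ∈ ℤ_{103} has a preimage.
Hence h is surjective.
Since h is surjective, we compute h⁻¹(52): solve 94x + 36 ≡ 52 (mod 103), i.e. 94x ≡ 16 (mod 103).
Multiplying by 94⁻¹ = 80 gives x ≡ 80·16 = 1280 = 12·103 + 44 ≡ 44 (mod 103).
Check: h(44) = 94·44 + 36 = 4172 = 40·103 + 52 ≡ 52 (mod 103).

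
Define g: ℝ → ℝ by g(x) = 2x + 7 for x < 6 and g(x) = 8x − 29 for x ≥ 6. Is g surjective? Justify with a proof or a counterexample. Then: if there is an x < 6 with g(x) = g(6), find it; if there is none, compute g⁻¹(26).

55/8

Both pieces are strictly increasing (slopes 2 and 8), so each is injective on its own interval.
The left piece maps (−∞, 6) onto (−∞, 19); the right piece maps [6, ∞) onto [19, ∞).
These images together cover ℝ, so g is surjective.
Because the two images are disjoint, no x < 6 has g(x) = g(6), so we compute g⁻¹(26): 26 lies in [19, ∞), so solve 8x − 29 = 26: x = (26 + 29)/8 = 55/8.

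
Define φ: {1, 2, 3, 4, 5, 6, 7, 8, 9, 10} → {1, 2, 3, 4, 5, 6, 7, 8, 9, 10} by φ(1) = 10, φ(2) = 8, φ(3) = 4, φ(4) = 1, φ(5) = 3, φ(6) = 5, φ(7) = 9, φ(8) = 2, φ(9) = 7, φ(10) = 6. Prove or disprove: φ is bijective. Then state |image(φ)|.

10

The values 10, 8, 4, 1, 3, 5, 9, 2, 7, 6 are a permutation of {1, 2, 3, 4, 5, 6, 7, 8, 9, 10}: each element appears exactly once.
So φ is injective and surjective, hence bijective.
The image of φ is {1, 2, 3, 4, 5, 6, 7, 8, 9, 10}, which has 10 elements.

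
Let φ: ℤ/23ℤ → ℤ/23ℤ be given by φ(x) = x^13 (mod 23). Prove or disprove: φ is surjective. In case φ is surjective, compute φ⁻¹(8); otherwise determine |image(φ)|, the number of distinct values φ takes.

13

Since 23 is prime, the nonzero elements of ℤ/23ℤ form a cyclic group of order 22.
As gcd(13, 22) = 1, raising to the 13th power is a bijection on this group: if u^13 ≡ v^13 then (uv^{−1})^13 = 1, and the only element of order dividing gcd(13, 22) = 1 is 1, so u = v.
With φ(0) = 0 this makes φ injective on all of ℤ/23ℤ, hence bijective (finite equal-size domain and codomain). In particular φ is surjective.
Since φ is surjective, we find the preimage of 8. The inverse of x ↦ x^13 on (ℤ/23ℤ)^× is x ↦ x^17, because 13·17 = 221 = 10·22 + 1 ≡ 1 (mod 22) and x^{22} = 1 for x ≠ 0 (Fermat). So φ⁻¹(8) = 8^17 mod 23.
Repeated squaring mod 23: 8^1 ≡ 8, 8^2 ≡ 8² = 64 ≡ 18, 8^4 ≡ 18² = 324 ≡ 2, 8^8 ≡ 2² = 4, 8^16 ≡ 4² = 16. Since 17 = 16 + 1, 8^17 ≡ 16·8: 16·8 = 128 ≡ 13. So 8^17 ≡ 13 (mod 23).
Hence φ⁻¹(8) = 13.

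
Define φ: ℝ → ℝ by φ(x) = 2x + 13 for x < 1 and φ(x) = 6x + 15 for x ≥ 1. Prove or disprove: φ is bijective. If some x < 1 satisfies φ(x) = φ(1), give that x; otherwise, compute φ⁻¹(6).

-7/2

Both pieces are strictly increasing (slopes 2 and 6), so each is injective on its own interval.
The left piece maps (−∞, 1) onto (−∞, 15); the right piece maps [1, ∞) onto [21, ∞).
The images leave a gap (15 has no preimage), so φ is not surjective, hence not bijective.
Because the two images are disjoint, no x < 1 has φ(x) = φ(1), so we compute φ⁻¹(6): 6 lies in (−∞, 15), so solve 2x + 13 = 6: x = (6 − 13)/2 = −7/2.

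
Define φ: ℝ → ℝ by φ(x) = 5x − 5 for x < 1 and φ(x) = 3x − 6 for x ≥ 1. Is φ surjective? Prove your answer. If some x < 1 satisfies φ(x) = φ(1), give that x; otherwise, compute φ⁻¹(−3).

Both pieces are strictly increasing (slopes 5 and 3), so each is injective on its own interval.
The left piece maps (−∞, 1) onto (−∞, 0); the right piece maps [1, ∞) onto [−3, ∞).
The union (−∞, 0) ∪ [−3, ∞) covers ℝ, so φ is surjective.
For the follow-up: the images overlap, so an x < 1 with φ(x) = φ(1) exists. φ(1) = −3; solving 5x − 5 = −3 for x < 1 gives x = (−3 + 5)/5 = 2/5.

2/5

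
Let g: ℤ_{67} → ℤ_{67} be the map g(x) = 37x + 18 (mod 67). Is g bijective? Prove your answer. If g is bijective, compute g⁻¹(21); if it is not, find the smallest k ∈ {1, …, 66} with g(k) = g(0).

Suppose g(a) = g(b) in ℤ_{67}. Then 37a + 18 ≡ 37b + 18 (mod 67), therefore 37(a − b) ≡ 0 (mod 67).
Since gcd(37, 67) = 1, 37 is invertible modulo 67, thus a − b ≡ 0 (mod 67), i.e. a = b.
We now compute 37⁻¹ mod 67 explicitly. Euclid's algorithm: 67 = 1·37 + 30, 37 = 1·30 + 7, 30 = 4·7 + 2, 7 = 3·2 + 1; back-substituting gives 1 = 29·37 − 16·67, so 37⁻¹ ≡ 29 (mod 67).
For any y ∈ ℤ_{67}, x = 29(y − 18) mod 67 satisfies g(x) = 37·29(y − 18) + 18 ≡ y (since 37·29 ≡ 1 mod 67). So every y has a preimage.
Hence g is bijective.
Since g is bijective, we find g⁻¹(21): we need 37x ≡ 21 − 18 ≡ 3 (mod 67). Using 37⁻¹ = 29: x ≡ 29·3 = 87 = 1·67 + 20, so x = 20.
Check: g(20) = 37·20 + 18 = 758 = 11·67 + 21 ≡ 21 (mod 67).

20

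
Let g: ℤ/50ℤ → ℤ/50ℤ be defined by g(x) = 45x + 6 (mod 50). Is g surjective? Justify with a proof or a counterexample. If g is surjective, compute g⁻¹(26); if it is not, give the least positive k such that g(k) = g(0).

10

By definition, surjectivity means every element of the codomain has a preimage under g.
Since gcd(45, 50) = 5, we have 45x ≡ 0 (mod 5) for all x, so g(x) ≡ 1 (mod 5).
But 0 ≢ 1 (mod 5), so 0 ∈ ℤ/50ℤ has no preimage. Therefore g is not surjective.
Since g is not surjective, we find the least positive k with g(k) = g(0): this means 45k ≡ 0 (mod 50), i.e. 50 ∣ 45k. Since gcd(45, 50) = 5, dividing through by 5 this holds exactly when 10 ∣ 9k, and as gcd(9, 10) = 1, exactly when 10 ∣ k.
The smallest positive such k is 10.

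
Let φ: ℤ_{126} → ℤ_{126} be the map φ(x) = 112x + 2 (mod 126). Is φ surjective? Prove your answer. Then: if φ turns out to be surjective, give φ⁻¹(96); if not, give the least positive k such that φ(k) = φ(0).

9

Since gcd(112, 126) = 14, we have 112x ≡ 0 (mod 14) for all x, so φ(x) ≡ 2 (mod 14).
But 0 ≢ 2 (mod 14), so 0 ∈ ℤ_{126} has no preimage. Hence φ is not surjective.
Since φ is not surjective, we find the least positive k with φ(k) = φ(0): this means 112k ≡ 0 (mod 126), i.e. 126 ∣ 112k. Since gcd(112, 126) = 14, dividing through by 14 this holds exactly when 9 ∣ 8k, and as gcd(8, 9) = 1, exactly when 9 ∣ k.
The smallest positive such k is 9.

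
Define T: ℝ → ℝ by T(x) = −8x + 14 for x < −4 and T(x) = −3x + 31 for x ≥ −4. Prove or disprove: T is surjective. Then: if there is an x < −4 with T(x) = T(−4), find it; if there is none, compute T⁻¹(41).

Both pieces are strictly decreasing (slopes −8 and −3), so each is injective on its own interval.
The left piece maps (−∞, −4) onto (46, ∞); the right piece maps [−4, ∞) onto (−∞, 43].
The union (46, ∞) ∪ (−∞, 43] omits the interval between 46 and 43; in particular 46 has no preimage. So T is not surjective.
Because the two images are disjoint, no x < −4 has T(x) = T(−4), so we compute T⁻¹(41): 41 lies in (−∞, 43], so solve −3x + 31 = 41: x = (41 − 31)/(−3) = −10/3.

-10/3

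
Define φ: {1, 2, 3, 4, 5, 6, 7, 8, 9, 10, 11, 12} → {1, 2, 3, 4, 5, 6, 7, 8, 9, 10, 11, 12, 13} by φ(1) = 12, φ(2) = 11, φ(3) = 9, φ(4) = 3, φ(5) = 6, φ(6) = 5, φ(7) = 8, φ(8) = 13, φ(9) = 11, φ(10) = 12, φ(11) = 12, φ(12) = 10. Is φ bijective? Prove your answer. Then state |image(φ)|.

9

φ(2) = 11 = φ(9) with 2 ≠ 9, so φ is not injective, hence not bijective.
The image of φ is {3, 5, 6, 8, 9, 10, 11, 12, 13}, which has 9 elements.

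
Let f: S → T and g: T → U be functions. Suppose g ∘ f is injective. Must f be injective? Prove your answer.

Suppose f(a) = f(b). Applying g: (g ∘ f)(a) = (g ∘ f)(b). Since g ∘ f is injective, a = b. Thus f is injective.

injective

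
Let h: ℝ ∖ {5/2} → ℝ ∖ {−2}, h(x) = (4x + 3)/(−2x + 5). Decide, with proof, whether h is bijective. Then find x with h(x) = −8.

43/12

Suppose h(s) = h(t). Cross-multiplying: (4s + 3)(−2t + 5) = (4t + 3)(−2s + 5).
Expanding both sides and cancelling the symmetric terms leaves 26·(s − t) = 0. Since 26 ≠ 0, s = t. Hence h is injective.
For any y ≠ −2, solving y(−2x + 5) = 4x + 3 for x gives a well-defined x ≠ 5/2. So h is surjective.
So h is bijective.
Solving h(x) = −8: cross-multiplying gives 4x + 3 = −8(−2x + 5), which rearranges to −12x = −43, so x = 43/12.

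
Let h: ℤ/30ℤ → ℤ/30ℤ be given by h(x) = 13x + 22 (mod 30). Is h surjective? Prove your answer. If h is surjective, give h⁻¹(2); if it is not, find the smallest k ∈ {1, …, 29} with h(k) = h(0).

Since gcd(13, 30) = 1, 13 is invertible modulo 30. Euclid's algorithm: 30 = 2·13 + 4, 13 = 3·4 + 1; back-substituting gives 1 = 7·13 − 3·30, so 13⁻¹ ≡ 7 (mod 30).
For any y ∈ ℤ/30ℤ, x = 7(y − 22) mod 30 satisfies h(x) = 13·7(y − 22) + 22 ≡ y (since 13·7 ≡ 1 mod 30). So every y has a preimage.
Thus h is surjective.
Since h is surjective, we find h⁻¹(2): we need 13x ≡ 2 − 22 ≡ 10 (mod 30). Using 13⁻¹ = 7: x ≡ 7·10 = 70 = 2·30 + 10, so x = 10.
Check: h(10) = 13·10 + 22 = 152 = 5·30 + 2 ≡ 2 (mod 30).

10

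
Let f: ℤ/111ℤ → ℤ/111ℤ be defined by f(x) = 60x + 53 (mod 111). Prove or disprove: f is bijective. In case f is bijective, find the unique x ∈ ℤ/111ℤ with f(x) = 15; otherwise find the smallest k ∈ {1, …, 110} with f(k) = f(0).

Recall that injectivity means: for all s, t in the domain, f(s) = f(t) implies s = t.
We have gcd(60, 111) = 3 > 1. Taking s = 0 and t = 37: f(0) = 53 and f(37) = 60·37 + 53 = 2273 ≡ 53 (mod 111).
So f(0) = f(37) while 0 ≠ 37, so f is not injective, hence not bijective.
Since f is not bijective, we find the least positive k with f(k) = f(0): this means 60k ≡ 0 (mod 111), i.e. 111 ∣ 60k. Since gcd(60, 111) = 3, dividing through by 3 this holds exactly when 37 ∣ 20k, and as gcd(20, 37) = 1, exactly when 37 ∣ k.
The smallest positive such k is 37.

37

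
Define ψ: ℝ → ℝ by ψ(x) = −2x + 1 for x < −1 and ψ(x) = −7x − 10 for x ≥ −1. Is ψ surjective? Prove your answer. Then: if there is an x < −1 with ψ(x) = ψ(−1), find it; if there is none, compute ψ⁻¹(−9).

-1/7

Both pieces are strictly decreasing (slopes −2 and −7), so each is injective on its own interval.
The left piece maps (−∞, −1) onto (3, ∞); the right piece maps [−1, ∞) onto (−∞, −3].
The union (3, ∞) ∪ (−∞, −3] omits the interval between 3 and −3; in particular 3 has no preimage. So ψ is not surjective.
Because the two images are disjoint, no x < −1 has ψ(x) = ψ(−1), so we compute ψ⁻¹(−9): −9 lies in (−∞, −3], so solve −7x − 10 = −9: x = (−9 + 10)/(−7) = −1/7.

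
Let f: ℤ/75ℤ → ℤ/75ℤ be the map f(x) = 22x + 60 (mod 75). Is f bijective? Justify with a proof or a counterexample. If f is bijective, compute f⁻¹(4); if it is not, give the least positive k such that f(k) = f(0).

By definition, injectivity means: for all x_1, x_2 in the domain, f(x_1) = f(x_2) implies x_1 = x_2.
If f(x_1) = f(x_2), then 22x_1 ≡ 22x_2 (mod 75). Because gcd(22, 75) = 1, we may cancel 22 to get x_1 ≡ x_2 (mod 75).
We now compute 22⁻¹ mod 75 explicitly. Euclid's algorithm: 75 = 3·22 + 9, 22 = 2·9 + 4, 9 = 2·4 + 1; back-substituting gives 1 = 58·22 − 17·75, so 22⁻¹ ≡ 58 (mod 75).
For any y ∈ ℤ/75ℤ, x = 58(y − 60) mod 75 satisfies f(x) = 22·58(y − 60) + 60 ≡ y (since 22·58 ≡ 1 mod 75). So every y has a preimage.
Thus f is bijective.
Since f is bijective, we find f⁻¹(4): we need 22x ≡ 4 − 60 ≡ 19 (mod 75). Using 22⁻¹ = 58: x ≡ 58·19 = 1102 = 14·75 + 52, so x = 52.
Check: f(52) = 22·52 + 60 = 1204 = 16·75 + 4 ≡ 4 (mod 75).

52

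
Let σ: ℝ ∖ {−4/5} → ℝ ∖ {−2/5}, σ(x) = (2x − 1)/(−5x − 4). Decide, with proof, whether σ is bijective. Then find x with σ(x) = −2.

-9/8

Suppose σ(s) = σ(t). Cross-multiplying: (2s − 1)(−5t − 4) = (2t − 1)(−5s − 4).
Expanding both sides and cancelling the symmetric terms leaves −13·(s − t) = 0. Since −13 ≠ 0, s = t. So σ is injective.
For any y ≠ −2/5, solving y(−5x − 4) = 2x − 1 for x gives a well-defined x ≠ −4/5. So σ is surjective.
So σ is bijective.
Solving σ(x) = −2: cross-multiplying gives 2x − 1 = −2(−5x − 4), which rearranges to −8x = 9, so x = −9/8.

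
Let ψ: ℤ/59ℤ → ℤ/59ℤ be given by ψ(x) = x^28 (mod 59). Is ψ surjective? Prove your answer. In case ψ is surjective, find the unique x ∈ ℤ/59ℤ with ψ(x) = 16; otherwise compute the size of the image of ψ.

30

ψ(29): Repeated squaring mod 59: 29^1 ≡ 29, 29^2 ≡ 29² = 841 ≡ 15, 29^4 ≡ 15² = 225 ≡ 48, 29^8 ≡ 48² = 2304 ≡ 3, 29^16 ≡ 3² = 9. Since 28 = 16 + 8 + 4, 29^28 ≡ 9·3·48: 9·3 = 27, then 27·48 = 1296 ≡ 57. So 29^28 ≡ 57 (mod 59).
ψ(30): Repeated squaring mod 59: 30^1 ≡ 30, 30^2 ≡ 30² = 900 ≡ 15, 30^4 ≡ 15² = 225 ≡ 48, 30^8 ≡ 48² = 2304 ≡ 3, 30^16 ≡ 3² = 9. Since 28 = 16 + 8 + 4, 30^28 ≡ 9·3·48: 9·3 = 27, then 27·48 = 1296 ≡ 57. So 30^28 ≡ 57 (mod 59).
So ψ(29) = ψ(30) = 57 while 29 ≠ 30, hence ψ is not injective.
A non-injective map from the 59-element set ℤ/59ℤ to itself takes at most 58 distinct values, so it cannot be surjective. So ψ is not surjective.
Since ψ is not surjective, we determine |image(ψ)|. Computing x^28 mod 59 for each x (by repeated squaring, reducing mod 59 at every step), the values ψ(0), ψ(1), …, ψ(58) are: 0, 1, 29, 20, 15, 12, 49, 17, 22, 46, 53, 16, 5, 9, 21, 4, 48, 7, 36, 28, 3, 45, 51, 41, 27, 26, 25, 35, 19, 57, 57, 19, 35, 25, 26, 27, 41, 51, 45, 3, 28, 36, 7, 48, 4, 21, 9, 5, 16, 53, 46, 22, 17, 49, 12, 15, 20, 29, 1.
The distinct values are {0, 1, 3, 4, 5, 7, 9, 12, 15, 16, 17, 19, 20, 21, 22, 25, 26, 27, 28, 29, 35, 36, 41, 45, 46, 48, 49, 51, 53, 57}; there are 30 of them.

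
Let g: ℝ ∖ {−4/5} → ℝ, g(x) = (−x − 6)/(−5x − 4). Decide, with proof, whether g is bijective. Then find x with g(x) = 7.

-11/17

If g(x) = 1/5, cross-multiplying gives −5(−x − 6) = −1(−5x − 4), which simplifies to 30 = 4 — false.  So 1/5 has no preimage and g is not surjective.
Thus g is not bijective.
Solving g(x) = 7: cross-multiplying gives −x − 6 = 7(−5x − 4), which rearranges to 34x = −22, so x = −11/17.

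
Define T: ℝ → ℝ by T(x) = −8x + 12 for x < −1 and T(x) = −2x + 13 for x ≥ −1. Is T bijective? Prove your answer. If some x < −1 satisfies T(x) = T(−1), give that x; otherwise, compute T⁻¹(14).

-1/2

Both pieces are strictly decreasing (slopes −8 and −2), so each is injective on its own interval.
The left piece maps (−∞, −1) onto (20, ∞); the right piece maps [−1, ∞) onto (−∞, 15].
The images leave a gap (20 has no preimage), so T is not surjective, hence not bijective.
Because the two images are disjoint, no x < −1 has T(x) = T(−1), so we compute T⁻¹(14): 14 lies in (−∞, 15], so solve −2x + 13 = 14: x = (14 − 13)/(−2) = −1/2.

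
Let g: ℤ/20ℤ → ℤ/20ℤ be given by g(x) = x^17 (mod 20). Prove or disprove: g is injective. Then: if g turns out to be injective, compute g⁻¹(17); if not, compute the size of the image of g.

15

g(0) = 0^17 = 0.
g(10): Repeated squaring mod 20: 10^1 ≡ 10, 10^2 ≡ 10² = 100 ≡ 0, 10^4 ≡ 0² = 0, 10^8 ≡ 0² = 0, 10^16 ≡ 0² = 0. Since 17 = 16 + 1, 10^17 ≡ 0·10: 0·10 = 0. So 10^17 ≡ 0 (mod 20).
So g(0) = g(10) = 0 while 0 ≠ 10, thus g is not injective.
Since g is not injective, we determine |image(g)|. Computing x^17 mod 20 for each x (by repeated squaring, reducing mod 20 at every step), the values g(0), g(1), …, g(19) are: 0, 1, 12, 3, 4, 5, 16, 7, 8, 9, 0, 11, 12, 13, 4, 15, 16, 17, 8, 19.
The distinct values are {0, 1, 3, 4, 5, 7, 8, 9, 11, 12, 13, 15, 16, 17, 19}; there are 15 of them.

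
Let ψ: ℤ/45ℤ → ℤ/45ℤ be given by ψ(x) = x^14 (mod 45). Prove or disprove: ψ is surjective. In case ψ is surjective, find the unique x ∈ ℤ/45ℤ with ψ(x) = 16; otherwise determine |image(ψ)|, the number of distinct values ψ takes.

12

ψ(2): Repeated squaring mod 45: 2^1 ≡ 2, 2^2 ≡ 2² = 4, 2^4 ≡ 4² = 16, 2^8 ≡ 16² = 256 ≡ 31. Since 14 = 8 + 4 + 2, 2^14 ≡ 31·16·4: 31·16 = 496 ≡ 1, then 1·4 = 4. So 2^14 ≡ 4 (mod 45).
ψ(7): Repeated squaring mod 45: 7^1 ≡ 7, 7^2 ≡ 7² = 49 ≡ 4, 7^4 ≡ 4² = 16, 7^8 ≡ 16² = 256 ≡ 31. Since 14 = 8 + 4 + 2, 7^14 ≡ 31·16·4: 31·16 = 496 ≡ 1, then 1·4 = 4. So 7^14 ≡ 4 (mod 45).
So ψ(2) = ψ(7) = 4 while 2 ≠ 7, so ψ is not injective.
A non-injective map from the 45-element set ℤ/45ℤ to itself takes at most 44 distinct values, so it cannot be surjective. Thus ψ is not surjective.
Since ψ is not surjective, we determine |image(ψ)|. Computing x^14 mod 45 for each x (by repeated squaring, reducing mod 45 at every step), the values ψ(0), ψ(1), …, ψ(44) are: 0, 1, 4, 9, 16, 25, 36, 4, 19, 36, 10, 31, 9, 34, 16, 0, 31, 19, 9, 1, 40, 36, 34, 34, 36, 40, 1, 9, 19, 31, 0, 16, 34, 9, 31, 10, 36, 19, 4, 36, 25, 16, 9, 4, 1.
The distinct values are {0, 1, 4, 9, 10, 16, 19, 25, 31, 34, 36, 40}; there are 12 of them.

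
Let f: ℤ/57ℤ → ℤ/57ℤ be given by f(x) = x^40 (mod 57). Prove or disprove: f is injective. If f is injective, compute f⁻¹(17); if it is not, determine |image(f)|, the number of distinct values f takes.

f(8): Repeated squaring mod 57: 8^1 ≡ 8, 8^2 ≡ 8² = 64 ≡ 7, 8^4 ≡ 7² = 49, 8^8 ≡ 49² = 2401 ≡ 7, 8^16 ≡ 7² = 49, 8^32 ≡ 49² = 2401 ≡ 7. Since 40 = 32 + 8, 8^40 ≡ 7·7: 7·7 = 49. So 8^40 ≡ 49 (mod 57).
f(11): Repeated squaring mod 57: 11^1 ≡ 11, 11^2 ≡ 11² = 121 ≡ 7, 11^4 ≡ 7² = 49, 11^8 ≡ 49² = 2401 ≡ 7, 11^16 ≡ 7² = 49, 11^32 ≡ 49² = 2401 ≡ 7. Since 40 = 32 + 8, 11^40 ≡ 7·7: 7·7 = 49. So 11^40 ≡ 49 (mod 57).
So f(8) = f(11) = 49 while 8 ≠ 11, therefore f is not injective.
Since f is not injective, we determine |image(f)|. Computing x^40 mod 57 for each x (by repeated squaring, reducing mod 57 at every step), the values f(0), f(1), …, f(56) are: 0, 1, 16, 24, 28, 55, 42, 7, 49, 6, 25, 49, 45, 4, 55, 9, 43, 16, 39, 19, 1, 54, 43, 28, 36, 4, 7, 30, 25, 25, 30, 7, 4, 36, 28, 43, 54, 1, 19, 39, 16, 43, 9, 55, 4, 45, 49, 25, 6, 49, 7, 42, 55, 28, 24, 16, 1.
The distinct values are {0, 1, 4, 6, 7, 9, 16, 19, 24, 25, 28, 30, 36, 39, 42, 43, 45, 49, 54, 55}; there are 20 of them.

20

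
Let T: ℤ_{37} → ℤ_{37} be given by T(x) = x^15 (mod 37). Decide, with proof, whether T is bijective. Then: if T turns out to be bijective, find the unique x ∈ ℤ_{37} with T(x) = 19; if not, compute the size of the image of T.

13

T(3): Repeated squaring mod 37: 3^1 ≡ 3, 3^2 ≡ 3² = 9, 3^4 ≡ 9² = 81 ≡ 7, 3^8 ≡ 7² = 49 ≡ 12. Since 15 = 8 + 4 + 2 + 1, 3^15 ≡ 12·7·9·3: 12·7 = 84 ≡ 10, then 10·9 = 90 ≡ 16, then 16·3 = 48 ≡ 11. So 3^15 ≡ 11 (mod 37).
T(4): Repeated squaring mod 37: 4^1 ≡ 4, 4^2 ≡ 4² = 16, 4^4 ≡ 16² = 256 ≡ 34, 4^8 ≡ 34² = 1156 ≡ 9. Since 15 = 8 + 4 + 2 + 1, 4^15 ≡ 9·34·16·4: 9·34 = 306 ≡ 10, then 10·16 = 160 ≡ 12, then 12·4 = 48 ≡ 11. So 4^15 ≡ 11 (mod 37).
So T(3) = T(4) = 11 while 3 ≠ 4, hence T is not injective, hence not bijective.
Since T is not bijective, we determine |image(T)|. Computing x^15 mod 37 for each x (by repeated squaring, reducing mod 37 at every step), the values T(0), T(1), …, T(36) are: 0, 1, 23, 11, 11, 29, 31, 26, 31, 10, 1, 36, 10, 29, 6, 23, 10, 14, 8, 29, 23, 27, 14, 31, 8, 27, 1, 36, 27, 6, 11, 6, 8, 26, 26, 14, 36.
The distinct values are {0, 1, 6, 8, 10, 11, 14, 23, 26, 27, 29, 31, 36}; there are 13 of them.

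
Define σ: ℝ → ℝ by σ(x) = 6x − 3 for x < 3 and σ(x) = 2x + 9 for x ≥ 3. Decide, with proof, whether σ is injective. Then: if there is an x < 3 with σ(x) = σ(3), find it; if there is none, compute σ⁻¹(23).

Both pieces are strictly increasing (slopes 6 and 2), so each is injective on its own interval.
The left piece maps (−∞, 3) onto (−∞, 15); the right piece maps [3, ∞) onto [15, ∞).
These images are disjoint, so no value is attained by both pieces. Thus σ is injective.
Because the two images are disjoint, no x < 3 has σ(x) = σ(3), so we compute σ⁻¹(23): 23 lies in [15, ∞), so solve 2x + 9 = 23: x = (23 − 9)/2 = 7.

7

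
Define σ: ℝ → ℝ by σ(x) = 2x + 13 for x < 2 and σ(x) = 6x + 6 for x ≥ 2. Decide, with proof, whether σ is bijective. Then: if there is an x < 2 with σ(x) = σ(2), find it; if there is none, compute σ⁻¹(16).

3/2

Both pieces are strictly increasing (slopes 2 and 6), so each is injective on its own interval.
The left piece maps (−∞, 2) onto (−∞, 17); the right piece maps [2, ∞) onto [18, ∞).
The images leave a gap (17 has no preimage), so σ is not surjective, hence not bijective.
Because the two images are disjoint, no x < 2 has σ(x) = σ(2), so we compute σ⁻¹(16): 16 lies in (−∞, 17), so solve 2x + 13 = 16: x = (16 − 13)/2 = 3/2.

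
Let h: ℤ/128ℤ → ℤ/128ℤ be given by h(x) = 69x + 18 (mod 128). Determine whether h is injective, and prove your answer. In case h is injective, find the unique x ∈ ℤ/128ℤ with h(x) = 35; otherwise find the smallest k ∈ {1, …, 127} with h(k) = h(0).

Recall that h is injective if h(u) = h(v) implies u = v.
Suppose h(u) = h(v) in ℤ/128ℤ. Then 69u + 18 ≡ 69v + 18 (mod 128), therefore 69(u − v) ≡ 0 (mod 128).
Since gcd(69, 128) = 1, 69 is invertible modulo 128, hence u − v ≡ 0 (mod 128), i.e. u = v.
Hence h is injective.
We now compute 69⁻¹ mod 128 explicitly. Euclid's algorithm: 128 = 1·69 + 59, 69 = 1·59 + 10, 59 = 5·10 + 9, 10 = 1·9 + 1; back-substituting gives 1 = 13·69 − 7·128, so 69⁻¹ ≡ 13 (mod 128).
Since h is injective, we find h⁻¹(35): we need 69x ≡ 35 − 18 ≡ 17 (mod 128). Using 69⁻¹ = 13: x ≡ 13·17 = 221 = 1·128 + 93, so x = 93.
Check: h(93) = 69·93 + 18 = 6435 = 50·128 + 35 ≡ 35 (mod 128).

93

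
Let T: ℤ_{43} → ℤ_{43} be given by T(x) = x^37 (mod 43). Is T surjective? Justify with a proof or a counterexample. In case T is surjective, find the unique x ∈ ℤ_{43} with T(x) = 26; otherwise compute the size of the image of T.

Since 43 is prime, the nonzero elements of ℤ_{43} form a cyclic group of order 42.
As gcd(37, 42) = 1, raising to the 37th power is a bijection on this group: if x_1^37 ≡ x_2^37 then (x_1x_2^{−1})^37 = 1, and the only element of order dividing gcd(37, 42) = 1 is 1, so x_1 = x_2.
With T(0) = 0 this makes T injective on all of ℤ_{43}, hence bijective (finite equal-size domain and codomain). In particular T is surjective.
Since T is surjective, we find the preimage of 26. The inverse of x ↦ x^37 on (ℤ_{43})^× is x ↦ x^25, because 37·25 = 925 = 22·42 + 1 ≡ 1 (mod 42) and x^{42} = 1 for x ≠ 0 (Fermat). So T⁻¹(26) = 26^25 mod 43.
Repeated squaring mod 43: 26^1 ≡ 26, 26^2 ≡ 26² = 676 ≡ 31, 26^4 ≡ 31² = 961 ≡ 15, 26^8 ≡ 15² = 225 ≡ 10, 26^16 ≡ 10² = 100 ≡ 14. Since 25 = 16 + 8 + 1, 26^25 ≡ 14·10·26: 14·10 = 140 ≡ 11, then 11·26 = 286 ≡ 28. So 26^25 ≡ 28 (mod 43).
Hence T⁻¹(26) = 28.

28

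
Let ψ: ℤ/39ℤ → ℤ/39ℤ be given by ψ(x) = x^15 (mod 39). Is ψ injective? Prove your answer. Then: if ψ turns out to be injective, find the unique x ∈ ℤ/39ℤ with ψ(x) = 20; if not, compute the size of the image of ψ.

ψ(2): Repeated squaring mod 39: 2^1 ≡ 2, 2^2 ≡ 2² = 4, 2^4 ≡ 4² = 16, 2^8 ≡ 16² = 256 ≡ 22. Since 15 = 8 + 4 + 2 + 1, 2^15 ≡ 22·16·4·2: 22·16 = 352 ≡ 1, then 1·4 = 4, then 4·2 = 8. So 2^15 ≡ 8 (mod 39).
ψ(5): Repeated squaring mod 39: 5^1 ≡ 5, 5^2 ≡ 5² = 25, 5^4 ≡ 25² = 625 ≡ 1, 5^8 ≡ 1² = 1. Since 15 = 8 + 4 + 2 + 1, 5^15 ≡ 1·1·25·5: 1·1 = 1, then 1·25 = 25, then 25·5 = 125 ≡ 8. So 5^15 ≡ 8 (mod 39).
So ψ(2) = ψ(5) = 8 while 2 ≠ 5, thus ψ is not injective.
Since ψ is not injective, we determine |image(ψ)|. Computing x^15 mod 39 for each x (by repeated squaring, reducing mod 39 at every step), the values ψ(0), ψ(1), …, ψ(38) are: 0, 1, 8, 27, 25, 8, 21, 31, 5, 27, 25, 5, 12, 13, 14, 21, 1, 38, 21, 34, 5, 18, 1, 38, 18, 25, 26, 27, 34, 14, 12, 34, 8, 18, 31, 14, 12, 31, 38.
The distinct values are {0, 1, 5, 8, 12, 13, 14, 18, 21, 25, 26, 27, 31, 34, 38}; there are 15 of them.

15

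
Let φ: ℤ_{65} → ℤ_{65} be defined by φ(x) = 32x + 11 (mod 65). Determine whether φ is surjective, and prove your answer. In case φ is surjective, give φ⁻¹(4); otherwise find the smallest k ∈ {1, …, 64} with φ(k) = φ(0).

By definition, surjectivity means every element of the codomain has a preimage under φ.
Since gcd(32, 65) = 1, 32 is invertible modulo 65. Euclid's algorithm: 65 = 2·32 + 1; back-substituting gives 1 = 63·32 − 31·65, so 32⁻¹ ≡ 63 (mod 65).
For any y ∈ ℤ_{65}, x = 63(y − 11) mod 65 satisfies φ(x) = 32·63(y − 11) + 11 ≡ y (since 32·63 ≡ 1 mod 65). So every y has a preimage.
Hence φ is surjective.
Since φ is surjective, we find φ⁻¹(4): we need 32x ≡ 4 − 11 ≡ 58 (mod 65). Using 32⁻¹ = 63: x ≡ 63·58 = 3654 = 56·65 + 14, so x = 14.
Check: φ(14) = 32·14 + 11 = 459 = 7·65 + 4 ≡ 4 (mod 65).

14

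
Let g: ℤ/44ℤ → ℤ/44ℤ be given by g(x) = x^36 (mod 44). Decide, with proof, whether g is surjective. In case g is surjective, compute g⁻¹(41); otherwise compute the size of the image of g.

12

g(10): Repeated squaring mod 44: 10^1 ≡ 10, 10^2 ≡ 10² = 100 ≡ 12, 10^4 ≡ 12² = 144 ≡ 12, 10^8 ≡ 12² = 144 ≡ 12, 10^16 ≡ 12² = 144 ≡ 12, 10^32 ≡ 12² = 144 ≡ 12. Since 36 = 32 + 4, 10^36 ≡ 12·12: 12·12 = 144 ≡ 12. So 10^36 ≡ 12 (mod 44).
g(12): Repeated squaring mod 44: 12^1 ≡ 12, 12^2 ≡ 12² = 144 ≡ 12, 12^4 ≡ 12² = 144 ≡ 12, 12^8 ≡ 12² = 144 ≡ 12, 12^16 ≡ 12² = 144 ≡ 12, 12^32 ≡ 12² = 144 ≡ 12. Since 36 = 32 + 4, 12^36 ≡ 12·12: 12·12 = 144 ≡ 12. So 12^36 ≡ 12 (mod 44).
So g(10) = g(12) = 12 while 10 ≠ 12, hence g is not injective.
A non-injective map from the 44-element set ℤ/44ℤ to itself takes at most 43 distinct values, so it cannot be surjective. Thus g is not surjective.
Since g is not surjective, we determine |image(g)|. Computing x^36 mod 44 for each x (by repeated squaring, reducing mod 44 at every step), the values g(0), g(1), …, g(43) are: 0, 1, 20, 25, 4, 5, 16, 37, 36, 9, 12, 33, 12, 9, 36, 37, 16, 5, 4, 25, 20, 1, 0, 1, 20, 25, 4, 5, 16, 37, 36, 9, 12, 33, 12, 9, 36, 37, 16, 5, 4, 25, 20, 1.
The distinct values are {0, 1, 4, 5, 9, 12, 16, 20, 25, 33, 36, 37}; there are 12 of them.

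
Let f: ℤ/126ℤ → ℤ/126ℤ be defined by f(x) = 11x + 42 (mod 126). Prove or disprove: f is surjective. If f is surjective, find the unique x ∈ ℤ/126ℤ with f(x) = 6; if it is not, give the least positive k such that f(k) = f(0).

Since gcd(11, 126) = 1, 11 is invertible modulo 126. Euclid's algorithm: 126 = 11·11 + 5, 11 = 2·5 + 1; back-substituting gives 1 = 23·11 − 2·126, so 11⁻¹ ≡ 23 (mod 126).
For any y ∈ ℤ/126ℤ, x = 23(y − 42) mod 126 satisfies f(x) = 11·23(y − 42) + 42 ≡ y (since 11·23 ≡ 1 mod 126). So every y has a preimage.
So f is surjective.
Since f is surjective, we find f⁻¹(6): we need 11x ≡ 6 − 42 ≡ 90 (mod 126). Using 11⁻¹ = 23: x ≡ 23·90 = 2070 = 16·126 + 54, so x = 54.
Check: f(54) = 11·54 + 42 = 636 = 5·126 + 6 ≡ 6 (mod 126).

54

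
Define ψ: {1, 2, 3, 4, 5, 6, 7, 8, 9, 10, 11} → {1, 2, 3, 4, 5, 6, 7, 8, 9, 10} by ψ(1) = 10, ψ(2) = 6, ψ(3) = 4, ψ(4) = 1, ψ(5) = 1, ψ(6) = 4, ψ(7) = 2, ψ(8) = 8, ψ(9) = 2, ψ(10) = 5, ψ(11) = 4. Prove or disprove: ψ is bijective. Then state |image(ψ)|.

ψ(4) = 1 = ψ(5) with 4 ≠ 5, so ψ is not injective, hence not bijective.
The image of ψ is {1, 2, 4, 5, 6, 8, 10}, which has 7 elements.

7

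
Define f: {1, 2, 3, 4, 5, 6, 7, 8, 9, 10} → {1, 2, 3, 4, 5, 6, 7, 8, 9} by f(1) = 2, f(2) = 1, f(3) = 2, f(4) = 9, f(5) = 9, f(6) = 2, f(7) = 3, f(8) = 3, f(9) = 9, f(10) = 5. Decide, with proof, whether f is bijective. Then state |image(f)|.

f(1) = 2 = f(3) with 1 ≠ 3, so f is not injective, hence not bijective.
The image of f is {1, 2, 3, 5, 9}, which has 5 elements.

5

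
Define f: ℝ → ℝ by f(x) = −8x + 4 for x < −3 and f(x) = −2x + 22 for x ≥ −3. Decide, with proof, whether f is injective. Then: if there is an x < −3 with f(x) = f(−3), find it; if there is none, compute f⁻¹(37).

Both pieces are strictly decreasing (slopes −8 and −2), so each is injective on its own interval.
The left piece maps (−∞, −3) onto (28, ∞); the right piece maps [−3, ∞) onto (−∞, 28].
These images are disjoint, so no value is attained by both pieces. Therefore f is injective.
Because the two images are disjoint, no x < −3 has f(x) = f(−3), so we compute f⁻¹(37): 37 lies in (28, ∞), so solve −8x + 4 = 37: x = (37 − 4)/(−8) = −33/8.

-33/8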